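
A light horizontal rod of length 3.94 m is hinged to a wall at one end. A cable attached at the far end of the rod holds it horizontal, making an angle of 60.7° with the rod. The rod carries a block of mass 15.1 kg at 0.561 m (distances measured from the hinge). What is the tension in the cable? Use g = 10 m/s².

Choose the hinge as the axis so the unknown hinge reaction has zero arm there.
Block: 15.1 × 10 = 151 N down at 0.561 m → arm 0.561 m, τ = 151 × 0.561 = 84.71 N·m clockwise.
Total clockwise load moment = 84.71 N·m.
The cable tension T acts at 3.94 m; only its component perpendicular to the rod, T sinθ, produces torque. sin 60.7° = 0.8721.
Balancing moments: T × 3.94 × 0.8721 = 84.71, giving T = 84.71 / 3.436 = 24.7 N.

T ≈ 24.7 N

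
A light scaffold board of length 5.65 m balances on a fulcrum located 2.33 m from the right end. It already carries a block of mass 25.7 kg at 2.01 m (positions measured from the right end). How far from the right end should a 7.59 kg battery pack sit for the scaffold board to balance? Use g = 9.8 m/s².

x ≈ 3.41 m from the right end

About the fulcrum (at 2.33 m from the right end):
Block: 25.7 × 9.8 = 251.9 N down at 2.01 m → arm 0.32 m, τ = 251.9 × 0.32 = 80.61 N·m clockwise.
Net moment of existing loads = 80.61 N·m clockwise.
The battery pack weighs 7.59 × 9.8 = 74.38 N and must supply an equal counterclockwise moment, so its lever arm about the fulcrum is 80.61 / 74.38 = 1.08 m.
That puts it at 2.33 + 1.08 = 3.41 m from the right end.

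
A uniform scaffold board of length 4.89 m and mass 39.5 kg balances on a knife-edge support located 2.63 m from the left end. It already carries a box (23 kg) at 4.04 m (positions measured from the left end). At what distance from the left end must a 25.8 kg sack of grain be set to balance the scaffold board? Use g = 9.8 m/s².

Taking torques about the knife-edge support (at 2.63 m from the left end):
Beam weight: 39.5 × 9.8 = 387.1 N down at 2.445 m → arm 0.185 m, τ = 387.1 × 0.185 = 71.61 N·m counterclockwise.
Box: 23 × 9.8 = 225.4 N down at 4.04 m → arm 1.41 m, τ = 225.4 × 1.41 = 317.8 N·m clockwise.
Net moment of existing loads = 246.2 N·m clockwise.
The sack of grain weighs 25.8 × 9.8 = 252.8 N and must supply an equal counterclockwise moment, so its lever arm about the knife-edge support is 246.2 / 252.8 = 0.974 m.
That puts it at 2.63 − 0.974 = 1.66 m from the left end.

x ≈ 1.66 m from the left end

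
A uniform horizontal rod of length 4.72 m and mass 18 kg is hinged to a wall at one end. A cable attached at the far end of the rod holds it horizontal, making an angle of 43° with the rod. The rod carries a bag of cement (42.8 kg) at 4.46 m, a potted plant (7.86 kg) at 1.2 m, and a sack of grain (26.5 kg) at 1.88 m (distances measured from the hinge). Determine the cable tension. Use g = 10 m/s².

About the hinge:
Beam weight: 18 × 10 = 180 N down at 2.36 m → arm 2.36 m, τ = 180 × 2.36 = 424.8 N·m clockwise.
Bag of cement: 42.8 × 10 = 428 N down at 4.46 m → arm 4.46 m, τ = 428 × 4.46 = 1909 N·m clockwise.
Potted plant: 7.86 × 10 = 78.6 N down at 1.2 m → arm 1.2 m, τ = 78.6 × 1.2 = 94.32 N·m clockwise.
Sack of grain: 26.5 × 10 = 265 N down at 1.88 m → arm 1.88 m, τ = 265 × 1.88 = 498.2 N·m clockwise.
Total clockwise load moment = 2926 N·m.
The cable tension T acts at 4.72 m; only its component perpendicular to the rod, T sinθ, produces torque. sin 43° = 0.682.
Balancing moments: T × 4.72 × 0.682 = 2926, giving T = 2926 / 3.219 = 909 N.

T ≈ 909 N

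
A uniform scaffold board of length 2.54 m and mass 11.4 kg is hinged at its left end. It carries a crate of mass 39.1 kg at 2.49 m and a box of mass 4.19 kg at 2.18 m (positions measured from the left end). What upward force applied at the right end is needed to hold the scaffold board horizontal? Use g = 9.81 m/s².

Taking torques about the left end:
Beam weight: 11.4 × 9.81 = 111.8 N down at 1.27 m → arm 1.27 m, τ = 111.8 × 1.27 = 142 N·m clockwise.
Crate: 39.1 × 9.81 = 383.6 N down at 2.49 m → arm 2.49 m, τ = 383.6 × 2.49 = 955.2 N·m clockwise.
Box: 4.19 × 9.81 = 41.1 N down at 2.18 m → arm 2.18 m, τ = 41.1 × 2.18 = 89.6 N·m clockwise.
Net moment of the loads = 1187 N·m clockwise.
The upward force F acts at the right end, arm 2.54 m, giving F × 2.54 counterclockwise.
Setting net torque to zero: F × 2.54 = 1187 → F = 1187 / 2.54 = 467 N.

F ≈ 467 N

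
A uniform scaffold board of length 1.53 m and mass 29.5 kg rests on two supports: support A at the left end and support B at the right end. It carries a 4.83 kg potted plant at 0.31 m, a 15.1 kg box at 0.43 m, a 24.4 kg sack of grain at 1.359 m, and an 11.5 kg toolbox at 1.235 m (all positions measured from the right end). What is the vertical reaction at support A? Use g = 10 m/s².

R_A ≈ 509 N

About support B:
Beam weight: 29.5 × 10 = 295 N down at 0.765 m → arm 0.765 m, τ = 295 × 0.765 = 225.7 N·m counterclockwise.
Potted plant: 4.83 × 10 = 48.3 N down at 0.31 m → arm 0.31 m, τ = 48.3 × 0.31 = 14.97 N·m counterclockwise.
Box: 15.1 × 10 = 151 N down at 0.43 m → arm 0.43 m, τ = 151 × 0.43 = 64.93 N·m counterclockwise.
Sack of grain: 24.4 × 10 = 244 N down at 1.359 m → arm 1.359 m, τ = 244 × 1.359 = 331.6 N·m counterclockwise.
Toolbox: 11.5 × 10 = 115 N down at 1.235 m → arm 1.235 m, τ = 115 × 1.235 = 142 N·m counterclockwise.
Net load moment about support B = 779.2 N·m counterclockwise.
Reaction R at support A is upward at 1.53 m, arm 1.53 m → moment R × 1.53 clockwise.
Στ = 0 ⇒ R × 1.53 = 779.2 ⇒ R = 509 N.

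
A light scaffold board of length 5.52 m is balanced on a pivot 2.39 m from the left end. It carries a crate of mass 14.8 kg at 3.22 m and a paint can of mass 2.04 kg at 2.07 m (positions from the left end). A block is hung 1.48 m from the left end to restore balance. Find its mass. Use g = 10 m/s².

m ≈ 12.8 kg

Sum moments about the pivot (at 2.39 m from the left end) (the support reaction has zero arm there).
Crate: 14.8 × 10 = 148 N down at 3.22 m → arm 0.83 m, τ = 148 × 0.83 = 122.8 N·m clockwise.
Paint can: 2.04 × 10 = 20.4 N down at 2.07 m → arm 0.32 m, τ = 20.4 × 0.32 = 6.528 N·m counterclockwise.
Net moment of known loads = 116.3 N·m clockwise.
An unknown mass m at 1.48 m has arm 0.91 m; its moment is m·g·0.91 counterclockwise.
Balancing moments: m × 10 × 0.91 = 116.3, giving m = 116.3 / (10 × 0.91) = 12.8 kg.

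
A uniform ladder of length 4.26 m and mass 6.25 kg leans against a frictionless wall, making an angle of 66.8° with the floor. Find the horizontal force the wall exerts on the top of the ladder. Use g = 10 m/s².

N_wall ≈ 13.4 N

Sum moments about the foot of the ladder (the floor normal and friction both act there and drop out).
Ladder weight 6.25×10 = 62.5 N acts at 2.13 m along the ladder; its horizontal arm is 2.13·cos66.8° = 0.8391 m → τ = 52.44 N·m clockwise.
Wall normal N acts horizontally at the top; its moment arm is the height L sinθ = 4.26·sin66.8° = 3.916 m, counterclockwise.
For rotational equilibrium, N × 3.916 = 52.44, so N = 13.4 N.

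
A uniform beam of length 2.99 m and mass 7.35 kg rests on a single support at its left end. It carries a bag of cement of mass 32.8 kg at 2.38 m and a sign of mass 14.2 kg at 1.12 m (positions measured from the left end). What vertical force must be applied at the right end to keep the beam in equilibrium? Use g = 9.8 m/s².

F ≈ 344 N

Taking torques about the left end:
Beam weight: 7.35 × 9.8 = 72.03 N down at 1.495 m → arm 1.495 m, τ = 72.03 × 1.495 = 107.7 N·m clockwise.
Bag of cement: 32.8 × 9.8 = 321.4 N down at 2.38 m → arm 2.38 m, τ = 321.4 × 2.38 = 764.9 N·m clockwise.
Sign: 14.2 × 9.8 = 139.2 N down at 1.12 m → arm 1.12 m, τ = 139.2 × 1.12 = 155.9 N·m clockwise.
Net moment of the loads = 1028 N·m clockwise.
The upward force F acts at the right end, arm 2.99 m, giving F × 2.99 counterclockwise.
Στ = 0 ⇒ F × 2.99 = 1028 ⇒ F = 1028 / 2.99 = 344 N.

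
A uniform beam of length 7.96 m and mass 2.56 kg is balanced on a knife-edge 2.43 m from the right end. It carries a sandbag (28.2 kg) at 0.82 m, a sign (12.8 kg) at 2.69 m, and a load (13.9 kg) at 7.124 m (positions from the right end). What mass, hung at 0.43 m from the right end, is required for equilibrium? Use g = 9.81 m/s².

m ≈ 13.6 kg

Choose the knife-edge (at 2.43 m from the right end) as the axis so the support reaction has zero arm there.
Beam weight: 2.56 × 9.81 = 25.11 N down at 3.98 m → arm 1.55 m, τ = 25.11 × 1.55 = 38.92 N·m counterclockwise.
Sandbag: 28.2 × 9.81 = 276.6 N down at 0.82 m → arm 1.61 m, τ = 276.6 × 1.61 = 445.3 N·m clockwise.
Sign: 12.8 × 9.81 = 125.6 N down at 2.69 m → arm 0.26 m, τ = 125.6 × 0.26 = 32.66 N·m counterclockwise.
Load: 13.9 × 9.81 = 136.4 N down at 7.124 m → arm 4.694 m, τ = 136.4 × 4.694 = 640.3 N·m counterclockwise.
Net moment of known loads = 266.6 N·m counterclockwise.
An unknown mass m at 0.43 m has arm 2 m; its moment is m·g·2 clockwise.
For rotational equilibrium, m × 9.81 × 2 = 266.6, so m = 266.6 / (9.81 × 2) = 13.6 kg.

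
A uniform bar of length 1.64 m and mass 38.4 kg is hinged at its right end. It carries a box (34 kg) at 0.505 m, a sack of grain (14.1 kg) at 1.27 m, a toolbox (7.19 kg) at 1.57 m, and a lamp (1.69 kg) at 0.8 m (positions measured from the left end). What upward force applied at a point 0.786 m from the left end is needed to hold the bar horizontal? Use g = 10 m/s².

About the right end:
Beam weight: 38.4 × 10 = 384 N down at 0.82 m → arm 0.82 m, τ = 384 × 0.82 = 314.9 N·m counterclockwise.
Box: 34 × 10 = 340 N down at 0.505 m → arm 1.135 m, τ = 340 × 1.135 = 385.9 N·m counterclockwise.
Sack of grain: 14.1 × 10 = 141 N down at 1.27 m → arm 0.37 m, τ = 141 × 0.37 = 52.17 N·m counterclockwise.
Toolbox: 7.19 × 10 = 71.9 N down at 1.57 m → arm 0.07 m, τ = 71.9 × 0.07 = 5.033 N·m counterclockwise.
Lamp: 1.69 × 10 = 16.9 N down at 0.8 m → arm 0.84 m, τ = 16.9 × 0.84 = 14.2 N·m counterclockwise.
Net moment of the loads = 772.2 N·m counterclockwise.
The upward force F acts at a point 0.786 m from the left end, arm 0.854 m, giving F × 0.854 clockwise.
Setting net torque to zero: F × 0.854 = 772.2 → F = 772.2 / 0.854 = 904 N.

F ≈ 904 N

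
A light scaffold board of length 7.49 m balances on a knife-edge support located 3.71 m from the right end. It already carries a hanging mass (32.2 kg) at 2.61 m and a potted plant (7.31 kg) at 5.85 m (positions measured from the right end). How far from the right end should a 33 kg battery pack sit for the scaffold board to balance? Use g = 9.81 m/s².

x ≈ 4.31 m from the right end

Take moments about the knife-edge support (at 3.71 m from the right end).
Hanging mass: 32.2 × 9.81 = 315.9 N down at 2.61 m → arm 1.1 m, τ = 315.9 × 1.1 = 347.5 N·m clockwise.
Potted plant: 7.31 × 9.81 = 71.71 N down at 5.85 m → arm 2.14 m, τ = 71.71 × 2.14 = 153.5 N·m counterclockwise.
Net moment of existing loads = 194 N·m clockwise.
The battery pack weighs 33 × 9.81 = 323.7 N and must supply an equal counterclockwise moment, so its lever arm about the knife-edge support is 194 / 323.7 = 0.599 m.
That puts it at 3.71 + 0.599 = 4.31 m from the right end.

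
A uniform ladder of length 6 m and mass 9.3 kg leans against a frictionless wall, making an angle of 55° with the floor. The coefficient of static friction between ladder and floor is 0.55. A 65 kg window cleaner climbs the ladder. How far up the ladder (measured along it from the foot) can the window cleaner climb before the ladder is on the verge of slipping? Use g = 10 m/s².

d ≈ 4.96 m

Taking torques about the foot of the ladder:
Ladder weight 9.3×10 = 93 N acts at 3 m along the ladder; its horizontal arm is 3·cos55° = 1.721 m → τ = 160.1 N·m clockwise.
Window cleaner weight 65×10 = 650 N at distance d → arm d·cos55° → τ = 650·d·0.5736 clockwise.
Wall normal N at the top has arm L sinθ = 4.915 m counterclockwise, so Στ = 0 gives N·4.915 = 160.1 + 372.8·d.
ΣFy = 0 ⇒ N_floor = 743 N, so the maximum friction is μ_s·N_floor = 0.55×743 = 408.7 N. ΣFx = 0 ⇒ N_wall = f, so at the slipping point N = 408.7 N.
Substituting: 408.7×4.915 = 160.1 + 372.8·d ⇒ d = (2009 − 160.1) / 372.8 = 4.96 m.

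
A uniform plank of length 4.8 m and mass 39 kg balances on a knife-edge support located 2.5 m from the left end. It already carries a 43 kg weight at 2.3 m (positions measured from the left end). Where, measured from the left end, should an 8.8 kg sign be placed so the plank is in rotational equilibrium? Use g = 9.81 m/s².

Choose the knife-edge support (at 2.5 m from the left end) as the axis so the support reaction has zero arm there.
Beam weight: 39 × 9.81 = 382.6 N down at 2.4 m → arm 0.1 m, τ = 382.6 × 0.1 = 38.26 N·m counterclockwise.
Weight: 43 × 9.81 = 421.8 N down at 2.3 m → arm 0.2 m, τ = 421.8 × 0.2 = 84.36 N·m counterclockwise.
Net moment of existing loads = 122.6 N·m counterclockwise.
The sign weighs 8.8 × 9.81 = 86.33 N and must supply an equal clockwise moment, so its lever arm about the knife-edge support is 122.6 / 86.33 = 1.42 m.
That puts it at 2.5 + 1.42 = 3.92 m from the left end.

x ≈ 3.92 m from the left end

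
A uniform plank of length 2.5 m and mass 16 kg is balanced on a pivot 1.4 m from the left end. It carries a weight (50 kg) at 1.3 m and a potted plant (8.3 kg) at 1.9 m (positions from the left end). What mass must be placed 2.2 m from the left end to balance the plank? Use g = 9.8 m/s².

Sum moments about the pivot (at 1.4 m from the left end) (the support reaction has zero arm there).
Beam weight: 16 × 9.8 = 156.8 N down at 1.25 m → arm 0.15 m, τ = 156.8 × 0.15 = 23.52 N·m counterclockwise.
Weight: 50 × 9.8 = 490 N down at 1.3 m → arm 0.1 m, τ = 490 × 0.1 = 49 N·m counterclockwise.
Potted plant: 8.3 × 9.8 = 81.34 N down at 1.9 m → arm 0.5 m, τ = 81.34 × 0.5 = 40.67 N·m clockwise.
Net moment of known loads = 31.85 N·m counterclockwise.
An unknown mass m at 2.2 m has arm 0.8 m; its moment is m·g·0.8 clockwise.
Balancing moments: m × 9.8 × 0.8 = 31.85, giving m = 31.85 / (9.8 × 0.8) = 4.06 kg.

m ≈ 4.06 kg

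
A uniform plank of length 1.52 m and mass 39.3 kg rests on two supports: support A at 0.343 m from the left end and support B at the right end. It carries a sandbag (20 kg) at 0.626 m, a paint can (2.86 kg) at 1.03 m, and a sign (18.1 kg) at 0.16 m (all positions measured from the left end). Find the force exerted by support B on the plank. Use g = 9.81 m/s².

Choose support A as the axis so its reaction then has zero moment arm.
Beam weight: 39.3 × 9.81 = 385.5 N down at 0.76 m → arm 0.417 m, τ = 385.5 × 0.417 = 160.8 N·m clockwise.
Sandbag: 20 × 9.81 = 196.2 N down at 0.626 m → arm 0.283 m, τ = 196.2 × 0.283 = 55.52 N·m clockwise.
Paint can: 2.86 × 9.81 = 28.06 N down at 1.03 m → arm 0.687 m, τ = 28.06 × 0.687 = 19.28 N·m clockwise.
Sign: 18.1 × 9.81 = 177.6 N down at 0.16 m → arm 0.183 m, τ = 177.6 × 0.183 = 32.5 N·m counterclockwise.
Net load moment about support A = 203.1 N·m clockwise.
Reaction R at support B is upward at 1.52 m, arm 1.177 m → moment R × 1.177 counterclockwise.
Setting net torque to zero: R × 1.177 = 203.1 → R = 173 N.

R_B ≈ 173 N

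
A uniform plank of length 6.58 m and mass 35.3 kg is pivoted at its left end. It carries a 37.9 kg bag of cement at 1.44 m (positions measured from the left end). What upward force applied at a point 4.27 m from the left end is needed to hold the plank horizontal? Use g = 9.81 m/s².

About the left end:
Beam weight: 35.3 × 9.81 = 346.3 N down at 3.29 m → arm 3.29 m, τ = 346.3 × 3.29 = 1139 N·m clockwise.
Bag of cement: 37.9 × 9.81 = 371.8 N down at 1.44 m → arm 1.44 m, τ = 371.8 × 1.44 = 535.4 N·m clockwise.
Net moment of the loads = 1674 N·m clockwise.
The upward force F acts at a point 4.27 m from the left end, arm 4.27 m, giving F × 4.27 counterclockwise.
For rotational equilibrium, F × 4.27 = 1674, so F = 1674 / 4.27 = 392 N.

F ≈ 392 N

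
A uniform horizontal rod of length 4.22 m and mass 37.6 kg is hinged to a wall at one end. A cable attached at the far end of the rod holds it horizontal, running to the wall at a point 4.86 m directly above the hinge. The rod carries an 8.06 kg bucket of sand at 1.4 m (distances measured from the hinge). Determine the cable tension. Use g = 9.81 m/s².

Take moments about the hinge.
Beam weight: 37.6 × 9.81 = 368.9 N down at 2.11 m → arm 2.11 m, τ = 368.9 × 2.11 = 778.4 N·m clockwise.
Bucket of sand: 8.06 × 9.81 = 79.07 N down at 1.4 m → arm 1.4 m, τ = 79.07 × 1.4 = 110.7 N·m clockwise.
Total clockwise load moment = 889.1 N·m.
The cable tension T acts at 4.22 m; only its component perpendicular to the rod, T sinθ, produces torque. sinθ = h/√(h²+d²) = 4.86/√(4.86²+4.22²) = 0.7551.
For rotational equilibrium, T × 4.22 × 0.7551 = 889.1, so T = 889.1 / 3.187 = 279 N.

T ≈ 279 N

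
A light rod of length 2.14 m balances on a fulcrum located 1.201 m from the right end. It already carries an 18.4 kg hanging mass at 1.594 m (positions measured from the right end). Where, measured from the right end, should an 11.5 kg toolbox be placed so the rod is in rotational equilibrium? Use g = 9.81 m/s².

x ≈ 0.572 m from the right end

Sum moments about the fulcrum (at 1.201 m from the right end) (the support reaction has zero arm there).
Hanging mass: 18.4 × 9.81 = 180.5 N down at 1.594 m → arm 0.393 m, τ = 180.5 × 0.393 = 70.94 N·m counterclockwise.
Net moment of existing loads = 70.94 N·m counterclockwise.
The toolbox weighs 11.5 × 9.81 = 112.8 N and must supply an equal clockwise moment, so its lever arm about the fulcrum is 70.94 / 112.8 = 0.629 m.
That puts it at 1.201 − 0.629 = 0.572 m from the right end.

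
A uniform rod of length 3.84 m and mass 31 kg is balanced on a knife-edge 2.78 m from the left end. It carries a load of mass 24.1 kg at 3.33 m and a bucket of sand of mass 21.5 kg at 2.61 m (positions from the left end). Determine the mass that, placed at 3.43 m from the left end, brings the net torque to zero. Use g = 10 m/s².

m ≈ 26.2 kg

About the knife-edge (at 2.78 m from the left end):
Beam weight: 31 × 10 = 310 N down at 1.92 m → arm 0.86 m, τ = 310 × 0.86 = 266.6 N·m counterclockwise.
Load: 24.1 × 10 = 241 N down at 3.33 m → arm 0.55 m, τ = 241 × 0.55 = 132.6 N·m clockwise.
Bucket of sand: 21.5 × 10 = 215 N down at 2.61 m → arm 0.17 m, τ = 215 × 0.17 = 36.55 N·m counterclockwise.
Net moment of known loads = 170.6 N·m counterclockwise.
An unknown mass m at 3.43 m has arm 0.65 m; its moment is m·g·0.65 clockwise.
Balancing moments: m × 10 × 0.65 = 170.6, giving m = 170.6 / (10 × 0.65) = 26.2 kg.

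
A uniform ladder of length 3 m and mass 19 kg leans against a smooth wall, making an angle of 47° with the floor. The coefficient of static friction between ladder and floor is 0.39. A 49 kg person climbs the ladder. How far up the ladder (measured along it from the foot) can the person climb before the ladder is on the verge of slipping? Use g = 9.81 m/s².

Taking torques about the foot of the ladder:
Ladder weight 19×9.81 = 186.4 N acts at 1.5 m along the ladder; its horizontal arm is 1.5·cos47° = 1.023 m → τ = 190.7 N·m clockwise.
Person weight 49×9.81 = 480.7 N at distance d → arm d·cos47° → τ = 480.7·d·0.682 clockwise.
Wall normal N at the top has arm L sinθ = 2.194 m counterclockwise, so Στ = 0 gives N·2.194 = 190.7 + 327.8·d.
ΣFy = 0 ⇒ N_floor = 667.1 N, so the maximum friction is μ_s·N_floor = 0.39×667.1 = 260.2 N. ΣFx = 0 ⇒ N_wall = f, so at the slipping point N = 260.2 N.
Substituting: 260.2×2.194 = 190.7 + 327.8·d ⇒ d = (570.9 − 190.7) / 327.8 = 1.16 m.

d ≈ 1.16 m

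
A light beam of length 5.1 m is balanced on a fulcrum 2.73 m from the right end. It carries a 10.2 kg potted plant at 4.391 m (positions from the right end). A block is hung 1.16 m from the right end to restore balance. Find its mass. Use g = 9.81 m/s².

m ≈ 10.8 kg

Taking torques about the fulcrum (at 2.73 m from the right end):
Potted plant: 10.2 × 9.81 = 100.1 N down at 4.391 m → arm 1.661 m, τ = 100.1 × 1.661 = 166.3 N·m counterclockwise.
Net moment of known loads = 166.3 N·m counterclockwise.
An unknown mass m at 1.16 m has arm 1.57 m; its moment is m·g·1.57 clockwise.
For rotational equilibrium, m × 9.81 × 1.57 = 166.3, so m = 166.3 / (9.81 × 1.57) = 10.8 kg.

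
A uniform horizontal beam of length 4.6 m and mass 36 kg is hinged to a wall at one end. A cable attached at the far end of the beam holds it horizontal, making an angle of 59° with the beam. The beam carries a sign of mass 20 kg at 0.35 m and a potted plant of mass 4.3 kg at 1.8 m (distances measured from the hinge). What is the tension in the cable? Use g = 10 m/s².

T ≈ 247 N

Choose the hinge as the axis so the unknown hinge reaction has zero arm there.
Beam weight: 36 × 10 = 360 N down at 2.3 m → arm 2.3 m, τ = 360 × 2.3 = 828 N·m clockwise.
Sign: 20 × 10 = 200 N down at 0.35 m → arm 0.35 m, τ = 200 × 0.35 = 70 N·m clockwise.
Potted plant: 4.3 × 10 = 43 N down at 1.8 m → arm 1.8 m, τ = 43 × 1.8 = 77.4 N·m clockwise.
Total clockwise load moment = 975.4 N·m.
The cable tension T acts at 4.6 m; only its component perpendicular to the beam, T sinθ, produces torque. sin 59° = 0.8572.
For rotational equilibrium, T × 4.6 × 0.8572 = 975.4, so T = 975.4 / 3.943 = 247 N.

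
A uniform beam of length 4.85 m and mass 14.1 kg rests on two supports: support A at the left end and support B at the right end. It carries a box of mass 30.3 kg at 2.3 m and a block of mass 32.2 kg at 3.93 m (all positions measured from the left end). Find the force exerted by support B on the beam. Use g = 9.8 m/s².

Choose support A as the axis so its reaction then has zero moment arm.
Beam weight: 14.1 × 9.8 = 138.2 N down at 2.425 m → arm 2.425 m, τ = 138.2 × 2.425 = 335.1 N·m clockwise.
Box: 30.3 × 9.8 = 296.9 N down at 2.3 m → arm 2.3 m, τ = 296.9 × 2.3 = 682.9 N·m clockwise.
Block: 32.2 × 9.8 = 315.6 N down at 3.93 m → arm 3.93 m, τ = 315.6 × 3.93 = 1240 N·m clockwise.
Net load moment about support A = 2258 N·m clockwise.
Reaction R at support B is upward at 4.85 m, arm 4.85 m → moment R × 4.85 counterclockwise.
Setting net torque to zero: R × 4.85 = 2258 → R = 466 N.

R_B ≈ 466 N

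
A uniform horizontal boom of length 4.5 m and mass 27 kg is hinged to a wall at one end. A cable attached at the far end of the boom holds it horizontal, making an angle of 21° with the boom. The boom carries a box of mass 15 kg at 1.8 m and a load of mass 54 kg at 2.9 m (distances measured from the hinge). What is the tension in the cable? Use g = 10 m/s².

T ≈ 1520 N

Choose the hinge as the axis so the unknown hinge reaction has zero arm there.
Beam weight: 27 × 10 = 270 N down at 2.25 m → arm 2.25 m, τ = 270 × 2.25 = 607.5 N·m clockwise.
Box: 15 × 10 = 150 N down at 1.8 m → arm 1.8 m, τ = 150 × 1.8 = 270 N·m clockwise.
Load: 54 × 10 = 540 N down at 2.9 m → arm 2.9 m, τ = 540 × 2.9 = 1566 N·m clockwise.
Total clockwise load moment = 2444 N·m.
The cable tension T acts at 4.5 m; only its component perpendicular to the boom, T sinθ, produces torque. sin 21° = 0.3584.
Balancing moments: T × 4.5 × 0.3584 = 2444, giving T = 2444 / 1.613 = 1520 N.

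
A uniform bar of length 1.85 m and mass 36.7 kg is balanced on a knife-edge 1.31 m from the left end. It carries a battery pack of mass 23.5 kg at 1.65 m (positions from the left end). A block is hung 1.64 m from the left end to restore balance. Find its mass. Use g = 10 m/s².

About the knife-edge (at 1.31 m from the left end):
Beam weight: 36.7 × 10 = 367 N down at 0.925 m → arm 0.385 m, τ = 367 × 0.385 = 141.3 N·m counterclockwise.
Battery pack: 23.5 × 10 = 235 N down at 1.65 m → arm 0.34 m, τ = 235 × 0.34 = 79.9 N·m clockwise.
Net moment of known loads = 61.4 N·m counterclockwise.
An unknown mass m at 1.64 m has arm 0.33 m; its moment is m·g·0.33 clockwise.
Setting net torque to zero: m × 10 × 0.33 = 61.4 → m = 61.4 / (10 × 0.33) = 18.6 kg.

m ≈ 18.6 kg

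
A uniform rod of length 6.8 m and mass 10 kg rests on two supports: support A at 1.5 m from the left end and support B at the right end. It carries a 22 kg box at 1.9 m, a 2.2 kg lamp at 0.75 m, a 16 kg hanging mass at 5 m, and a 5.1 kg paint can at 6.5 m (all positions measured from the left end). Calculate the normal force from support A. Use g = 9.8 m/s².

About support B:
Beam weight: 10 × 9.8 = 98 N down at 3.4 m → arm 3.4 m, τ = 98 × 3.4 = 333.2 N·m counterclockwise.
Box: 22 × 9.8 = 215.6 N down at 1.9 m → arm 4.9 m, τ = 215.6 × 4.9 = 1056 N·m counterclockwise.
Lamp: 2.2 × 9.8 = 21.56 N down at 0.75 m → arm 6.05 m, τ = 21.56 × 6.05 = 130.4 N·m counterclockwise.
Hanging mass: 16 × 9.8 = 156.8 N down at 5 m → arm 1.8 m, τ = 156.8 × 1.8 = 282.2 N·m counterclockwise.
Paint can: 5.1 × 9.8 = 49.98 N down at 6.5 m → arm 0.3 m, τ = 49.98 × 0.3 = 14.99 N·m counterclockwise.
Net load moment about support B = 1817 N·m counterclockwise.
Reaction R at support A is upward at 1.5 m, arm 5.3 m → moment R × 5.3 clockwise.
For rotational equilibrium, R × 5.3 = 1817, so R = 343 N.

R_A ≈ 343 N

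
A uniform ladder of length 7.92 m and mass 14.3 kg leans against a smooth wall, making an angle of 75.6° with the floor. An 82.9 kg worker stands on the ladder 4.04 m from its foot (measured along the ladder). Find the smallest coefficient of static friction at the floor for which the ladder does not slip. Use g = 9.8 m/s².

Choose the foot of the ladder as the axis so the floor normal and friction both act there and drop out.
Ladder weight 14.3×9.8 = 140.1 N acts at 3.96 m along the ladder; its horizontal arm is 3.96·cos75.6° = 0.9848 m → τ = 138 N·m clockwise.
Worker: 82.9×9.8 = 812.4 N at 4.04 m → arm 1.005 m → τ = 816.5 N·m clockwise.
Wall normal N acts horizontally at the top; its moment arm is the height L sinθ = 7.92·sin75.6° = 7.671 m, counterclockwise.
Setting net torque to zero: N × 7.671 = 954.5 → N = 124.4 N.
ΣFx = 0 ⇒ f = N_wall = 124.4 N. ΣFy = 0 ⇒ N_floor = 952.5 N.
μ_min = f / N_floor = 124.4 / 952.5 = 0.131.

μ_min ≈ 0.131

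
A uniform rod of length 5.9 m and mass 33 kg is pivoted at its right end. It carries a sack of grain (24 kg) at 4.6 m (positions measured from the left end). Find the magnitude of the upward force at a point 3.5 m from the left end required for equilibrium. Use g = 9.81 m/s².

Take moments about the right end.
Beam weight: 33 × 9.81 = 323.7 N down at 2.95 m → arm 2.95 m, τ = 323.7 × 2.95 = 954.9 N·m counterclockwise.
Sack of grain: 24 × 9.81 = 235.4 N down at 4.6 m → arm 1.3 m, τ = 235.4 × 1.3 = 306 N·m counterclockwise.
Net moment of the loads = 1261 N·m counterclockwise.
The upward force F acts at a point 3.5 m from the left end, arm 2.4 m, giving F × 2.4 clockwise.
For rotational equilibrium, F × 2.4 = 1261, so F = 1261 / 2.4 = 525 N.

F ≈ 525 N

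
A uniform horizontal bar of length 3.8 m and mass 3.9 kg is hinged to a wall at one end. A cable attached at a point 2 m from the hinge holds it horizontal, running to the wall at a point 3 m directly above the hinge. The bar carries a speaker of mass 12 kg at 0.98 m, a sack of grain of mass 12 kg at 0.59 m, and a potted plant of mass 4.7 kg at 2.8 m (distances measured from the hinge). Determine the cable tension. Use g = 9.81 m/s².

Take moments about the hinge.
Beam weight: 3.9 × 9.81 = 38.26 N down at 1.9 m → arm 1.9 m, τ = 38.26 × 1.9 = 72.69 N·m clockwise.
Speaker: 12 × 9.81 = 117.7 N down at 0.98 m → arm 0.98 m, τ = 117.7 × 0.98 = 115.3 N·m clockwise.
Sack of grain: 12 × 9.81 = 117.7 N down at 0.59 m → arm 0.59 m, τ = 117.7 × 0.59 = 69.44 N·m clockwise.
Potted plant: 4.7 × 9.81 = 46.11 N down at 2.8 m → arm 2.8 m, τ = 46.11 × 2.8 = 129.1 N·m clockwise.
Total clockwise load moment = 386.5 N·m.
The cable tension T acts at 2 m; only its component perpendicular to the bar, T sinθ, produces torque. sinθ = h/√(h²+d²) = 3/√(3²+2²) = 0.8321.
Στ = 0 ⇒ T × 2 × 0.8321 = 386.5 ⇒ T = 386.5 / 1.664 = 232 N.

T ≈ 232 N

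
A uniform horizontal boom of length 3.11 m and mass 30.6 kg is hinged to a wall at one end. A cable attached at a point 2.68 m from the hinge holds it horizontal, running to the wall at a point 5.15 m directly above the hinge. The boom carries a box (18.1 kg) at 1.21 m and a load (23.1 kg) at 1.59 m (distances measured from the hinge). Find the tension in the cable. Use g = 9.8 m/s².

T ≈ 438 N

Taking torques about the hinge:
Beam weight: 30.6 × 9.8 = 299.9 N down at 1.555 m → arm 1.555 m, τ = 299.9 × 1.555 = 466.3 N·m clockwise.
Box: 18.1 × 9.8 = 177.4 N down at 1.21 m → arm 1.21 m, τ = 177.4 × 1.21 = 214.7 N·m clockwise.
Load: 23.1 × 9.8 = 226.4 N down at 1.59 m → arm 1.59 m, τ = 226.4 × 1.59 = 360 N·m clockwise.
Total clockwise load moment = 1041 N·m.
The cable tension T acts at 2.68 m; only its component perpendicular to the boom, T sinθ, produces torque. sinθ = h/√(h²+d²) = 5.15/√(5.15²+2.68²) = 0.8871.
Setting net torque to zero: T × 2.68 × 0.8871 = 1041 → T = 1041 / 2.377 = 438 N.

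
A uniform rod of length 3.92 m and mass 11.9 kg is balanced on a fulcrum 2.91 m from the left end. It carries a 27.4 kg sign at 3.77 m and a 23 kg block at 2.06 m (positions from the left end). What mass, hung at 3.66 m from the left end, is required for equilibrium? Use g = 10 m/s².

About the fulcrum (at 2.91 m from the left end):
Beam weight: 11.9 × 10 = 119 N down at 1.96 m → arm 0.95 m, τ = 119 × 0.95 = 113 N·m counterclockwise.
Sign: 27.4 × 10 = 274 N down at 3.77 m → arm 0.86 m, τ = 274 × 0.86 = 235.6 N·m clockwise.
Block: 23 × 10 = 230 N down at 2.06 m → arm 0.85 m, τ = 230 × 0.85 = 195.5 N·m counterclockwise.
Net moment of known loads = 72.9 N·m counterclockwise.
An unknown mass m at 3.66 m has arm 0.75 m; its moment is m·g·0.75 clockwise.
Balancing moments: m × 10 × 0.75 = 72.9, giving m = 72.9 / (10 × 0.75) = 9.72 kg.

m ≈ 9.72 kg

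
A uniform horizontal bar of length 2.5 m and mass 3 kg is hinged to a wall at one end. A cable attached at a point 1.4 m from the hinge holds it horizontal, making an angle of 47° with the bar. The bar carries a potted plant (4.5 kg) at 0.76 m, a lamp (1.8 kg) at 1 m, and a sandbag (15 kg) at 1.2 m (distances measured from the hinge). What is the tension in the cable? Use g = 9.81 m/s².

T ≈ 258 N

Choose the hinge as the axis so the unknown hinge reaction has zero arm there.
Beam weight: 3 × 9.81 = 29.43 N down at 1.25 m → arm 1.25 m, τ = 29.43 × 1.25 = 36.79 N·m clockwise.
Potted plant: 4.5 × 9.81 = 44.15 N down at 0.76 m → arm 0.76 m, τ = 44.15 × 0.76 = 33.55 N·m clockwise.
Lamp: 1.8 × 9.81 = 17.66 N down at 1 m → arm 1 m, τ = 17.66 × 1 = 17.66 N·m clockwise.
Sandbag: 15 × 9.81 = 147.2 N down at 1.2 m → arm 1.2 m, τ = 147.2 × 1.2 = 176.6 N·m clockwise.
Total clockwise load moment = 264.6 N·m.
The cable tension T acts at 1.4 m; only its component perpendicular to the bar, T sinθ, produces torque. sin 47° = 0.7314.
For rotational equilibrium, T × 1.4 × 0.7314 = 264.6, so T = 264.6 / 1.024 = 258 N.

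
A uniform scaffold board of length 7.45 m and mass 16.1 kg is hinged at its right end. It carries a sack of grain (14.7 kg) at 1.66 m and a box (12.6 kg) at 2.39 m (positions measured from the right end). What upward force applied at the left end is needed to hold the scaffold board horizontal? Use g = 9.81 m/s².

F ≈ 151 N

Taking torques about the right end:
Beam weight: 16.1 × 9.81 = 157.9 N down at 3.725 m → arm 3.725 m, τ = 157.9 × 3.725 = 588.2 N·m counterclockwise.
Sack of grain: 14.7 × 9.81 = 144.2 N down at 1.66 m → arm 1.66 m, τ = 144.2 × 1.66 = 239.4 N·m counterclockwise.
Box: 12.6 × 9.81 = 123.6 N down at 2.39 m → arm 2.39 m, τ = 123.6 × 2.39 = 295.4 N·m counterclockwise.
Net moment of the loads = 1123 N·m counterclockwise.
The upward force F acts at the left end, arm 7.45 m, giving F × 7.45 clockwise.
Setting net torque to zero: F × 7.45 = 1123 → F = 1123 / 7.45 = 151 N.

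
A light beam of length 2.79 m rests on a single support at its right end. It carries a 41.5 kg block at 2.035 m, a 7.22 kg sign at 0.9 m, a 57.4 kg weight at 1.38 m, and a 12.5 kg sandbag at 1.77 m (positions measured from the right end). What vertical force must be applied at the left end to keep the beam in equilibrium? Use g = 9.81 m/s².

F ≈ 676 N

Sum moments about the right end (the unknown pivot reaction has zero arm there).
Block: 41.5 × 9.81 = 407.1 N down at 2.035 m → arm 2.035 m, τ = 407.1 × 2.035 = 828.4 N·m counterclockwise.
Sign: 7.22 × 9.81 = 70.83 N down at 0.9 m → arm 0.9 m, τ = 70.83 × 0.9 = 63.75 N·m counterclockwise.
Weight: 57.4 × 9.81 = 563.1 N down at 1.38 m → arm 1.38 m, τ = 563.1 × 1.38 = 777.1 N·m counterclockwise.
Sandbag: 12.5 × 9.81 = 122.6 N down at 1.77 m → arm 1.77 m, τ = 122.6 × 1.77 = 217 N·m counterclockwise.
Net moment of the loads = 1886 N·m counterclockwise.
The upward force F acts at the left end, arm 2.79 m, giving F × 2.79 clockwise.
For rotational equilibrium, F × 2.79 = 1886, so F = 1886 / 2.79 = 676 N.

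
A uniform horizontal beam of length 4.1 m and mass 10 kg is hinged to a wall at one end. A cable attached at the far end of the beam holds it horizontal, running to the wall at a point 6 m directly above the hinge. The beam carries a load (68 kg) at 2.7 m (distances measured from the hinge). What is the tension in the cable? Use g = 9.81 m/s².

T ≈ 591 N

Choose the hinge as the axis so the unknown hinge reaction has zero arm there.
Beam weight: 10 × 9.81 = 98.1 N down at 2.05 m → arm 2.05 m, τ = 98.1 × 2.05 = 201.1 N·m clockwise.
Load: 68 × 9.81 = 667.1 N down at 2.7 m → arm 2.7 m, τ = 667.1 × 2.7 = 1801 N·m clockwise.
Total clockwise load moment = 2002 N·m.
The cable tension T acts at 4.1 m; only its component perpendicular to the beam, T sinθ, produces torque. sinθ = h/√(h²+d²) = 6/√(6²+4.1²) = 0.8256.
For rotational equilibrium, T × 4.1 × 0.8256 = 2002, so T = 2002 / 3.385 = 591 N.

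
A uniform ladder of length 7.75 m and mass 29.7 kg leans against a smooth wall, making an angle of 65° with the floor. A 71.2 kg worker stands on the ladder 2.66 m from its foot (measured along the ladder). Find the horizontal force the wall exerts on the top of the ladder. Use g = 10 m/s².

N_wall ≈ 183 N

Taking torques about the foot of the ladder:
Ladder weight 29.7×10 = 297 N acts at 3.875 m along the ladder; its horizontal arm is 3.875·cos65° = 1.638 m → τ = 486.5 N·m clockwise.
Worker: 71.2×10 = 712 N at 2.66 m → arm 1.124 m → τ = 800.3 N·m clockwise.
Wall normal N acts horizontally at the top; its moment arm is the height L sinθ = 7.75·sin65° = 7.024 m, counterclockwise.
For rotational equilibrium, N × 7.024 = 1287, so N = 183 N.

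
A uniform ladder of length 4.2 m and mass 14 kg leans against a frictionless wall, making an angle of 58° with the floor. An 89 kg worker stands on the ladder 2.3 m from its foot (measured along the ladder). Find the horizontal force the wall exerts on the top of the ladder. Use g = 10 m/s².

N_wall ≈ 348 N

Choose the foot of the ladder as the axis so the floor normal and friction both act there and drop out.
Ladder weight 14×10 = 140 N acts at 2.1 m along the ladder; its horizontal arm is 2.1·cos58° = 1.113 m → τ = 155.8 N·m clockwise.
Worker: 89×10 = 890 N at 2.3 m → arm 1.219 m → τ = 1085 N·m clockwise.
Wall normal N acts horizontally at the top; its moment arm is the height L sinθ = 4.2·sin58° = 3.562 m, counterclockwise.
Balancing moments: N × 3.562 = 1241, giving N = 348 N.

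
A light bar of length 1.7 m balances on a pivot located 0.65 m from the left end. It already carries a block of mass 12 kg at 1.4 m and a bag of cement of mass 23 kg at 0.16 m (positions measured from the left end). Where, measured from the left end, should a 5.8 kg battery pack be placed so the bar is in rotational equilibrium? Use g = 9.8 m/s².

x ≈ 1.04 m from the left end

Sum moments about the pivot (at 0.65 m from the left end) (the support reaction has zero arm there).
Block: 12 × 9.8 = 117.6 N down at 1.4 m → arm 0.75 m, τ = 117.6 × 0.75 = 88.2 N·m clockwise.
Bag of cement: 23 × 9.8 = 225.4 N down at 0.16 m → arm 0.49 m, τ = 225.4 × 0.49 = 110.4 N·m counterclockwise.
Net moment of existing loads = 22.2 N·m counterclockwise.
The battery pack weighs 5.8 × 9.8 = 56.84 N and must supply an equal clockwise moment, so its lever arm about the pivot is 22.2 / 56.84 = 0.391 m.
That puts it at 0.65 + 0.391 = 1.04 m from the left end.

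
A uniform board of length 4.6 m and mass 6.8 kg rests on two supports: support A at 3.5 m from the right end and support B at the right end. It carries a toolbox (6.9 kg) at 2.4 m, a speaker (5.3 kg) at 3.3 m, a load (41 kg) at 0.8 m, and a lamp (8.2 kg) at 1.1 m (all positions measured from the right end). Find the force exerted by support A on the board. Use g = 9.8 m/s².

R_A ≈ 256 N

Choose support B as the axis so its reaction then has zero moment arm.
Beam weight: 6.8 × 9.8 = 66.64 N down at 2.3 m → arm 2.3 m, τ = 66.64 × 2.3 = 153.3 N·m counterclockwise.
Toolbox: 6.9 × 9.8 = 67.62 N down at 2.4 m → arm 2.4 m, τ = 67.62 × 2.4 = 162.3 N·m counterclockwise.
Speaker: 5.3 × 9.8 = 51.94 N down at 3.3 m → arm 3.3 m, τ = 51.94 × 3.3 = 171.4 N·m counterclockwise.
Load: 41 × 9.8 = 401.8 N down at 0.8 m → arm 0.8 m, τ = 401.8 × 0.8 = 321.4 N·m counterclockwise.
Lamp: 8.2 × 9.8 = 80.36 N down at 1.1 m → arm 1.1 m, τ = 80.36 × 1.1 = 88.4 N·m counterclockwise.
Net load moment about support B = 896.8 N·m counterclockwise.
Reaction R at support A is upward at 3.5 m, arm 3.5 m → moment R × 3.5 clockwise.
For rotational equilibrium, R × 3.5 = 896.8, so R = 256 N.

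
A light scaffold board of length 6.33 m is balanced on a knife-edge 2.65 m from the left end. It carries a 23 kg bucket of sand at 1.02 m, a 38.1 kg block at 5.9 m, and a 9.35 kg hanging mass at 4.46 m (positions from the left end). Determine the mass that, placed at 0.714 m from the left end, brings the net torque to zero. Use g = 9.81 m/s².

m ≈ 53.3 kg

Take moments about the knife-edge (at 2.65 m from the left end).
Bucket of sand: 23 × 9.81 = 225.6 N down at 1.02 m → arm 1.63 m, τ = 225.6 × 1.63 = 367.7 N·m counterclockwise.
Block: 38.1 × 9.81 = 373.8 N down at 5.9 m → arm 3.25 m, τ = 373.8 × 3.25 = 1215 N·m clockwise.
Hanging mass: 9.35 × 9.81 = 91.72 N down at 4.46 m → arm 1.81 m, τ = 91.72 × 1.81 = 166 N·m clockwise.
Net moment of known loads = 1013 N·m clockwise.
An unknown mass m at 0.714 m has arm 1.936 m; its moment is m·g·1.936 counterclockwise.
Setting net torque to zero: m × 9.81 × 1.936 = 1013 → m = 1013 / (9.81 × 1.936) = 53.3 kg.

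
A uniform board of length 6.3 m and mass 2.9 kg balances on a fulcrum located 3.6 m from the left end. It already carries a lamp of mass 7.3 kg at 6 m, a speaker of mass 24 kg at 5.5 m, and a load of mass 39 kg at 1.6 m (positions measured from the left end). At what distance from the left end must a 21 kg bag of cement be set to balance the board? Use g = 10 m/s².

x ≈ 4.37 m from the left end

Choose the fulcrum (at 3.6 m from the left end) as the axis so the support reaction has zero arm there.
Beam weight: 2.9 × 10 = 29 N down at 3.15 m → arm 0.45 m, τ = 29 × 0.45 = 13.05 N·m counterclockwise.
Lamp: 7.3 × 10 = 73 N down at 6 m → arm 2.4 m, τ = 73 × 2.4 = 175.2 N·m clockwise.
Speaker: 24 × 10 = 240 N down at 5.5 m → arm 1.9 m, τ = 240 × 1.9 = 456 N·m clockwise.
Load: 39 × 10 = 390 N down at 1.6 m → arm 2 m, τ = 390 × 2 = 780 N·m counterclockwise.
Net moment of existing loads = 161.9 N·m counterclockwise.
The bag of cement weighs 21 × 10 = 210 N and must supply an equal clockwise moment, so its lever arm about the fulcrum is 161.9 / 210 = 0.771 m.
That puts it at 3.6 + 0.771 = 4.37 m from the left end.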